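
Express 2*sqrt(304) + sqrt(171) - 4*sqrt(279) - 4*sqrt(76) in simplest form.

-12*sqrt(31) + 3*sqrt(19)

2*sqrt(304) = 8*sqrt(19); sqrt(171) = 3*sqrt(19); 4*sqrt(279) = 12*sqrt(31); 4*sqrt(76) = 8*sqrt(19)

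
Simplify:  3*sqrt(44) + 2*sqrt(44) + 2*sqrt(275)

20*sqrt(11)

3*sqrt(44) = 6*sqrt(11); 2*sqrt(44) = 4*sqrt(11); 2*sqrt(275) = 10*sqrt(11)
Combine: (6 + 4 + 10)·sqrt(11) = 20*sqrt(11)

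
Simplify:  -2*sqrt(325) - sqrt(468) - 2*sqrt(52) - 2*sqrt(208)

-28*sqrt(13)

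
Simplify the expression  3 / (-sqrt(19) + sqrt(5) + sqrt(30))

Group as (sqrt(5) + sqrt(30)) - sqrt(19); multiply by (sqrt(5) + sqrt(30)) + sqrt(19), then rationalise the remaining surd.

(-24*sqrt(19) - 9*sqrt(30) + 66*sqrt(5) + 15*sqrt(114))/172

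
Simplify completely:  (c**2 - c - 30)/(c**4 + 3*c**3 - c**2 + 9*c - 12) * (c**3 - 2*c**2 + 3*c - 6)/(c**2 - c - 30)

(c - 2)/(c**2 + 3*c - 4)

Factor: c**2 - c - 30 = (c + 5)*(c - 6);  c**4 + 3*c**3 - c**2 + 9*c - 12 = (c + 4)*(c**2 + 3)*(c - 1);  c**3 - 2*c**2 + 3*c - 6 = (c - 2)*(c**2 + 3);  c**2 - c - 30 = (c + 5)*(c - 6)
Cancel the common factors (c**2 + 3), (c + 5), (c - 6).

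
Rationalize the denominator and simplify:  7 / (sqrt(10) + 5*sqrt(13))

(-sqrt(10) + 5*sqrt(13))/45

Multiply numerator and denominator by -sqrt(10) + 5*sqrt(13).
Denominator becomes 315; numerator becomes -7*sqrt(10) + 35*sqrt(13).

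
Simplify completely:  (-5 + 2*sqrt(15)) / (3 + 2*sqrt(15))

(-16*sqrt(15) + 75)/51

Multiply numerator and denominator by -2*sqrt(15) + 3.
Denominator becomes -51; numerator becomes -75 + 16*sqrt(15).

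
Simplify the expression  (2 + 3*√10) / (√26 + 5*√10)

(-3*√65 - √26 + 5*√10 + 75)/112

Multiply numerator and denominator by -√26 + 5*√10.
Denominator becomes 224; numerator becomes -6*√65 - 2*√26 + 10*√10 + 150.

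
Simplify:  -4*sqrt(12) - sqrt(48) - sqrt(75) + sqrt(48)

-13*sqrt(3)

4*sqrt(12) = 8*sqrt(3); sqrt(48) = 4*sqrt(3); sqrt(75) = 5*sqrt(3); sqrt(48) = 4*sqrt(3)
Combine: (-8 - 4 - 5 + 4)·sqrt(3) = -13*sqrt(3)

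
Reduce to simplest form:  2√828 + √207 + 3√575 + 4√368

2√828 = 12*√23; √207 = 3*√23; 3√575 = 15*√23; 4√368 = 16*√23
Combine: (12 + 3 + 15 + 16)·√23 = 46*√23

46*√23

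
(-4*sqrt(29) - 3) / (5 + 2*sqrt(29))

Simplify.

(-31 + 2*sqrt(29))/13

Multiply numerator and denominator by -2*sqrt(29) + 5.
Denominator becomes -91; numerator becomes -14*sqrt(29) + 217.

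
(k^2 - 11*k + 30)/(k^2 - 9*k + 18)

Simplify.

Factor: k^2 - 11*k + 30 = (k - 5)*(k - 6);  k^2 - 9*k + 18 = (k - 6)*(k - 3)
Cancel the common factor (k - 6).

(k - 5)/(k - 3)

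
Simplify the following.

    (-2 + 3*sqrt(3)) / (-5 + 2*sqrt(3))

(-11*sqrt(3) - 8)/13

Multiply numerator and denominator by -5 - 2*sqrt(3).
Denominator becomes 13; numerator becomes -11*sqrt(3) - 8.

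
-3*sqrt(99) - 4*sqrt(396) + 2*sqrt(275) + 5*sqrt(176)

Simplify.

-3*sqrt(11)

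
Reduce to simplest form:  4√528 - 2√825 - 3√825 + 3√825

6*√33

4√528 = 16*√33; 2√825 = 10*√33; 3√825 = 15*√33; 3√825 = 15*√33
Combine: (16 - 10 - 15 + 15)·√33 = 6*√33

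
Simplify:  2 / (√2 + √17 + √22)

(-8*√187 - 6*√22 + 14*√17 + 74*√2)/127

Group as (√2 + √22) + √17; multiply by (√2 + √22) - √17, then rationalise the remaining surd.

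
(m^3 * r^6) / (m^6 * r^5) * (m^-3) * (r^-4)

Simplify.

Quotient: (m^-3) * r^1
Multiply by (m^-3) * (r^-4): add exponents.

1/(m^6*r^3)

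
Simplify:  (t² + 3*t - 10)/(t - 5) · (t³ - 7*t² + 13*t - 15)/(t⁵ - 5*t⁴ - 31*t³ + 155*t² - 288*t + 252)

(t + 5)/(t² - t - 42)

Factor: t² + 3*t - 10 = (t - 2)·(t + 5);  t³ - 7*t² + 13*t - 15 = (t - 5)·(t² - 2*t + 3);  t⁵ - 5*t⁴ - 31*t³ + 155*t² - 288*t + 252 = (t + 6)·(t² - 2*t + 3)·(t - 2)·(t - 7)
Cancel the common factors (t² - 2*t + 3), (t - 5), (t - 2).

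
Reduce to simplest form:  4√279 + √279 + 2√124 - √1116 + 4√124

4√279 = 12*√31; √279 = 3*√31; 2√124 = 4*√31; √1116 = 6*√31; 4√124 = 8*√31
Combine: (12 + 3 + 4 - 6 + 8)·√31 = 21*√31

21*√31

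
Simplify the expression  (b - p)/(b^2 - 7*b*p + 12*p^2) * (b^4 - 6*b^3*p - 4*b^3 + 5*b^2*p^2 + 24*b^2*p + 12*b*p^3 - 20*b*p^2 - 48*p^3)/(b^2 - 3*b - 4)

(b^2 - p^2)/(b + 1)

Factor: b^2 - 7*b*p + 12*p^2 = (b - 4*p)*(b - 3*p);  b^4 - 6*b^3*p - 4*b^3 + 5*b^2*p^2 + 24*b^2*p + 12*b*p^3 - 20*b*p^2 - 48*p^3 = (b - 3*p)*(b + p)*(b - 4*p)*(b - 4);  b^2 - 3*b - 4 = (b + 1)*(b - 4)
Cancel the common factors (b - 4*p), (b - 4), (b - 3*p).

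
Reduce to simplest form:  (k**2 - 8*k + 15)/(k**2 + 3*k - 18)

(k - 5)/(k + 6)

Factor: k**2 - 8*k + 15 = (k - 5)*(k - 3);  k**2 + 3*k - 18 = (k + 6)*(k - 3)
Cancel the common factor (k - 3).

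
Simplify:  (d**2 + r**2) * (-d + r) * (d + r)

-d**4 + r**4

Telescope via difference of squares: (r+d)(r-d) = -d**2 + r**2, then repeat with the next factor.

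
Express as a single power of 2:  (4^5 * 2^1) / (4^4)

2^3

4^5 = 2^10; 2^1 = 2^1; 4^4 = 2^8
Combine exponents: 2^3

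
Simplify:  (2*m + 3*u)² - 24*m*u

Expand the square and combine the 24*m*u term.

(2*m - 3*u)²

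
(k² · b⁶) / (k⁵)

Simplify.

b⁶/k³

Quotient: (k^-3) · b⁶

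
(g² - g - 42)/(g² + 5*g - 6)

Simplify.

(g - 7)/(g - 1)

Factor: g² - g - 42 = (g + 6)·(g - 7);  g² + 5*g - 6 = (g - 1)·(g + 6)
Cancel the common factor (g + 6).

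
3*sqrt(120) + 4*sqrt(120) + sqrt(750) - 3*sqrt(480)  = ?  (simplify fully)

3*sqrt(120) = 6*sqrt(30); 4*sqrt(120) = 8*sqrt(30); sqrt(750) = 5*sqrt(30); 3*sqrt(480) = 12*sqrt(30)
Combine: (6 + 8 + 5 - 12)·sqrt(30) = 7*sqrt(30)

7*sqrt(30)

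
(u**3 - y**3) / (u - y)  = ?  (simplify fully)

u**3 - y**3 = (u - y)(u**2 + u*y + y**2).

u**2 + u*y + y**2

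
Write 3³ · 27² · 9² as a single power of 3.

3^13

3³ = 3^3; 27² = 3^6; 9² = 3^4
Combine exponents: 3^13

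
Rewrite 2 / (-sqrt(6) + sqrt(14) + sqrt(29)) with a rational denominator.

(-74*sqrt(6) - 18*sqrt(29) + 42*sqrt(14) + 8*sqrt(609))/255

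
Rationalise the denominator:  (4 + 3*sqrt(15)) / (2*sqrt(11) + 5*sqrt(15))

(-6*sqrt(165) - 8*sqrt(11) + 20*sqrt(15) + 225)/331

Multiply numerator and denominator by -2*sqrt(11) + 5*sqrt(15).
Denominator becomes 331; numerator becomes -6*sqrt(165) - 8*sqrt(11) + 20*sqrt(15) + 225.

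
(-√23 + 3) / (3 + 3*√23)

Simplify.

(-13 + 2*√23)/33

Multiply numerator and denominator by -3*√23 + 3.
Denominator becomes -198; numerator becomes -12*√23 + 78.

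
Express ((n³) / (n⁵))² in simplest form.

n^(-4)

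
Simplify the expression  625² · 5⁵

625² = 5^8; 5⁵ = 5^5
Combine exponents: 5^13

5^13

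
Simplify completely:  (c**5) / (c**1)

Quotient: c**4

c**4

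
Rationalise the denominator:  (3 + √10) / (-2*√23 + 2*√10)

Multiply numerator and denominator by 2*√10 + 2*√23.
Denominator becomes -52; numerator becomes 6*√10 + 20 + 6*√23 + 2*√230.

(-√230 - 3*√23 - 10 - 3*√10)/26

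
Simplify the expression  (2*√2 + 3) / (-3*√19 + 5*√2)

Multiply numerator and denominator by 5*√2 + 3*√19.
Denominator becomes -121; numerator becomes 20 + 15*√2 + 6*√38 + 9*√19.

(-9*√19 - 6*√38 - 15*√2 - 20)/121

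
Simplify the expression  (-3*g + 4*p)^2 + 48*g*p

After expansion: 9*g^2 + 24*g*p + 16*p^2 — a perfect-square trinomial.

(3*g + 4*p)^2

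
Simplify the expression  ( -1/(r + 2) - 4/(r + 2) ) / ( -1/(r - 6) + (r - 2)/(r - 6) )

Numerator: -1/(r + 2) - 4/(r + 2) = -5/(r + 2)
Denominator: -1/(r - 6) + (r - 2)/(r - 6) = (r - 3)/(r - 6)
Divide: (-5/(r + 2)) · ((r - 6)/(r - 3)) = (-5*r + 30)/(r**2 - r - 6)

(-5*r + 30)/(r**2 - r - 6)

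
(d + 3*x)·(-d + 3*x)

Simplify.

-d² + 9*x²

(3*x)^2 - (d)^2 = -d² + 9*x².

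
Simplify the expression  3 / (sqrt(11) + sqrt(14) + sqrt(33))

(-11*sqrt(42) - 4*sqrt(33) + 15*sqrt(14) + 18*sqrt(11))/92

Group as (sqrt(11) + sqrt(14)) + sqrt(33); multiply by (sqrt(11) + sqrt(14)) - sqrt(33), then rationalise the remaining surd.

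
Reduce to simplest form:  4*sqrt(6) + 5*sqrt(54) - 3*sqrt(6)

4*sqrt(6) = 4*sqrt(6); 5*sqrt(54) = 15*sqrt(6); 3*sqrt(6) = 3*sqrt(6)
Combine: (4 + 15 - 3)·sqrt(6) = 16*sqrt(6)

16*sqrt(6)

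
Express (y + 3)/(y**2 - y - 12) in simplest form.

Factor: y**2 - y - 12 = (y - 4)*(y + 3)
Cancel the common factor (y + 3).

1/(y - 4)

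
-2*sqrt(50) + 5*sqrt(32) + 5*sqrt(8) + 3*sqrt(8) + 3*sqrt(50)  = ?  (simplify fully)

2*sqrt(50) = 10*sqrt(2); 5*sqrt(32) = 20*sqrt(2); 5*sqrt(8) = 10*sqrt(2); 3*sqrt(8) = 6*sqrt(2); 3*sqrt(50) = 15*sqrt(2)
Combine: (-10 + 20 + 10 + 6 + 15)·sqrt(2) = 41*sqrt(2)

41*sqrt(2)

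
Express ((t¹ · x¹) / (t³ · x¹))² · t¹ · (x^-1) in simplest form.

1/(t³*x)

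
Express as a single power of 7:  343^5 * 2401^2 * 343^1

343^5 = 7^15; 2401^2 = 7^8; 343^1 = 7^3
Combine exponents: 7^26

7^26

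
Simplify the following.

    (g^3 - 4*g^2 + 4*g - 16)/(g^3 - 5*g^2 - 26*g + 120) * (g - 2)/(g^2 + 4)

Factor: g^3 - 4*g^2 + 4*g - 16 = (g - 4)*(g^2 + 4);  g^3 - 5*g^2 - 26*g + 120 = (g - 4)*(g + 5)*(g - 6)
Cancel the common factors (g^2 + 4), (g - 4).

(g - 2)/(g^2 - g - 30)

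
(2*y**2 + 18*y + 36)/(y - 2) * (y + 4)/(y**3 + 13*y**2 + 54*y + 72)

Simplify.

2/(y - 2)

Factor: 2*y**2 + 18*y + 36 = 2*(y + 6)*(y + 3);  y**3 + 13*y**2 + 54*y + 72 = (y + 4)*(y + 6)*(y + 3)
Cancel the common factors (y + 6), (y + 4), (y + 3).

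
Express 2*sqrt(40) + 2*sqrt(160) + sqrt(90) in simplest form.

15*sqrt(10)

2*sqrt(40) = 4*sqrt(10); 2*sqrt(160) = 8*sqrt(10); sqrt(90) = 3*sqrt(10)
Combine: (4 + 8 + 3)·sqrt(10) = 15*sqrt(10)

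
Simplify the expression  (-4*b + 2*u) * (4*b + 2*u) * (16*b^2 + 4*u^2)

Telescope via difference of squares: ((2*u)+(4*b))((2*u)-(4*b)) = -16*b^2 + 4*u^2, then repeat with the next factor.

-256*b^4 + 16*u^4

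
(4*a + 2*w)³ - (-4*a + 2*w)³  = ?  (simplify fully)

Only the odd-power cross terms survive.

128*a³ + 96*a*w²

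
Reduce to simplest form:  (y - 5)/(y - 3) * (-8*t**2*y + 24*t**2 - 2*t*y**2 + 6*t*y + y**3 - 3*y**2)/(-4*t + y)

2*t*y - 10*t + y**2 - 5*y

Factor: -8*t**2*y + 24*t**2 - 2*t*y**2 + 6*t*y + y**3 - 3*y**2 = (y - 3)*(2*t + y)*(-4*t + y)
Cancel the common factors (y - 3), (-4*t + y).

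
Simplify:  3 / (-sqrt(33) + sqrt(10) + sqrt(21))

(3*sqrt(33) + 33*sqrt(21) + 66*sqrt(10) + 9*sqrt(770))/418

Group as (sqrt(10) + sqrt(21)) - sqrt(33); multiply by (sqrt(10) + sqrt(21)) + sqrt(33), then rationalise the remaining surd.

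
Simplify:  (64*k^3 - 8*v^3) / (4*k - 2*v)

16*k^2 + 8*k*v + 4*v^2

Apply the difference-of-cubes factorisation and cancel (4*k - 2*v).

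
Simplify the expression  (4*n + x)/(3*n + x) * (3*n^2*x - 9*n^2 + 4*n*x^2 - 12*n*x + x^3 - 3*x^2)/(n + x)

Factor: 3*n^2*x - 9*n^2 + 4*n*x^2 - 12*n*x + x^3 - 3*x^2 = (n + x)*(x - 3)*(3*n + x)
Cancel the common factors (n + x), (3*n + x).

4*n*x - 12*n + x^2 - 3*x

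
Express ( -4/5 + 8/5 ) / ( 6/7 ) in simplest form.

14/15

Numerator: -4/5 + 8/5 = 4/5
Denominator: 6/7 = 6/7
Divide: (4/5) · (7/6) = 14/15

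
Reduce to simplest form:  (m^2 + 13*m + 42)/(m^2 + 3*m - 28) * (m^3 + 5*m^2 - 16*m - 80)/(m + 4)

m^2 + 11*m + 30

Factor: m^2 + 13*m + 42 = (m + 6)*(m + 7);  m^2 + 3*m - 28 = (m + 7)*(m - 4);  m^3 + 5*m^2 - 16*m - 80 = (m - 4)*(m + 4)*(m + 5)
Cancel the common factors (m + 7), (m - 4), (m + 4).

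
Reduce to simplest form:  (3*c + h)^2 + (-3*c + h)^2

18*c^2 + 2*h^2

Only the even-power cross terms survive.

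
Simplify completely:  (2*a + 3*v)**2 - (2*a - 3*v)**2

24*a*v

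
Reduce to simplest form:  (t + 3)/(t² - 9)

Factor: t² - 9 = (t + 3)·(t - 3)
Cancel the common factor (t + 3).

1/(t - 3)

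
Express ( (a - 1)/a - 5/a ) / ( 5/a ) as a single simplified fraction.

a/5 - 6/5

Numerator: (a - 1)/a - 5/a = (a - 6)/a
Denominator: 5/a = 5/a
Divide: ((a - 6)/a) · (a/5) = a/5 - 6/5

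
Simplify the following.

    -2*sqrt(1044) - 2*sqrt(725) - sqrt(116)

2*sqrt(1044) = 12*sqrt(29); 2*sqrt(725) = 10*sqrt(29); sqrt(116) = 2*sqrt(29)
Combine: (-12 - 10 - 2)·sqrt(29) = -24*sqrt(29)

-24*sqrt(29)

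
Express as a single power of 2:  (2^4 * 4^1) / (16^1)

2^4 = 2^4; 4^1 = 2^2; 16^1 = 2^4
Combine exponents: 2^2

2^2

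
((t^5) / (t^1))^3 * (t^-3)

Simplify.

Inside the bracket: t^4
Raise to the power 3: t^12
Multiply by (t^-3): add exponents.

t^9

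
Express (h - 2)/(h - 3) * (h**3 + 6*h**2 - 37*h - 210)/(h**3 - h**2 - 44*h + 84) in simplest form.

Factor: h**3 + 6*h**2 - 37*h - 210 = (h + 7)*(h + 5)*(h - 6);  h**3 - h**2 - 44*h + 84 = (h - 2)*(h + 7)*(h - 6)
Cancel the common factors (h - 2), (h + 7), (h - 6).

(h + 5)/(h - 3)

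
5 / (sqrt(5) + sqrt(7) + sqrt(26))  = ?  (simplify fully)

Group as (sqrt(5) + sqrt(26)) + sqrt(7); multiply by (sqrt(5) + sqrt(26)) - sqrt(7), then rationalise the remaining surd.

(-60*sqrt(7) - 70*sqrt(5) + 5*sqrt(910) + 35*sqrt(26))/28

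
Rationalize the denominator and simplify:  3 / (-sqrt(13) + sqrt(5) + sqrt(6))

(3*sqrt(13) + 18*sqrt(6) + 21*sqrt(5) + 3*sqrt(390))/58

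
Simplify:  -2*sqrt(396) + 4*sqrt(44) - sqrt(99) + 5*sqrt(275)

18*sqrt(11)

2*sqrt(396) = 12*sqrt(11); 4*sqrt(44) = 8*sqrt(11); sqrt(99) = 3*sqrt(11); 5*sqrt(275) = 25*sqrt(11)
Combine: (-12 + 8 - 3 + 25)·sqrt(11) = 18*sqrt(11)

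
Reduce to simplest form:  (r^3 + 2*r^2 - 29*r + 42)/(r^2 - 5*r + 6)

r + 7

Factor: r^3 + 2*r^2 - 29*r + 42 = (r + 7)*(r - 2)*(r - 3);  r^2 - 5*r + 6 = (r - 3)*(r - 2)
Cancel the common factors (r - 2), (r - 3).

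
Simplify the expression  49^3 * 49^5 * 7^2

49^3 = 7^6; 49^5 = 7^10; 7^2 = 7^2
Combine exponents: 7^18

7^18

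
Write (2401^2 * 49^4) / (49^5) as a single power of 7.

7^6

2401^2 = 7^8; 49^4 = 7^8; 49^5 = 7^10
Combine exponents: 7^6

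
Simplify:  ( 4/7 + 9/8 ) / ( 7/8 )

Numerator: 4/7 + 9/8 = 95/56
Denominator: 7/8 = 7/8
Divide: (95/56) · (8/7) = 95/49

95/49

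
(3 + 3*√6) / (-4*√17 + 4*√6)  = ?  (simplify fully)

Multiply numerator and denominator by 4*√6 + 4*√17.
Denominator becomes -176; numerator becomes 12*√6 + 12*√17 + 72 + 12*√102.

(-3*√102 - 18 - 3*√17 - 3*√6)/44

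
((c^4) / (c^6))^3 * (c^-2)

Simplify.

Inside the bracket: (c^-2)
Raise to the power 3: (c^-6)
Multiply by (c^-2): add exponents.

c^(-8)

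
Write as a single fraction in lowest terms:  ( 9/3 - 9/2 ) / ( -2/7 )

Numerator: 9/3 - 9/2 = -3/2
Denominator: -2/7 = -2/7
Divide: (-3/2) · (-7/2) = 21/4

21/4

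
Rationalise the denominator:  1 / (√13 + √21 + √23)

Group as (√21 + √23) + √13; multiply by (√21 + √23) - √13, then rationalise the remaining surd.

(-2*√6279 + 11*√23 + 15*√21 + 31*√13)/971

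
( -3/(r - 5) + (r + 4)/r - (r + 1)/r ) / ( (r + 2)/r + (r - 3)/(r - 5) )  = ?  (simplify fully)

-15/(2*r^2 - 6*r - 10)

Numerator: -3/(r - 5) + (r + 4)/r - (r + 1)/r = -15/(r^2 - 5*r)
Denominator: (r + 2)/r + (r - 3)/(r - 5) = (2*r^2 - 6*r - 10)/(r^2 - 5*r)
Divide: (-15/(r^2 - 5*r)) · ((r^2 - 5*r)/(2*r^2 - 6*r - 10)) = -15/(2*r^2 - 6*r - 10)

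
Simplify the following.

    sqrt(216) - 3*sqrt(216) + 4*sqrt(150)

8*sqrt(6)

sqrt(216) = 6*sqrt(6); 3*sqrt(216) = 18*sqrt(6); 4*sqrt(150) = 20*sqrt(6)
Combine: (6 - 18 + 20)·sqrt(6) = 8*sqrt(6)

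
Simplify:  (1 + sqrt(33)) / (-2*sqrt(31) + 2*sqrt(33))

(sqrt(31) + sqrt(33) + sqrt(1023) + 33)/4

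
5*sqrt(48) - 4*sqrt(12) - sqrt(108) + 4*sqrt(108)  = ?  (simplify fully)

30*sqrt(3)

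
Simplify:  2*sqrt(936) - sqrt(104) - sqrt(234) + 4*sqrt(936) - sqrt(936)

25*sqrt(26)

2*sqrt(936) = 12*sqrt(26); sqrt(104) = 2*sqrt(26); sqrt(234) = 3*sqrt(26); 4*sqrt(936) = 24*sqrt(26); sqrt(936) = 6*sqrt(26)
Combine: (12 - 2 - 3 + 24 - 6)·sqrt(26) = 25*sqrt(26)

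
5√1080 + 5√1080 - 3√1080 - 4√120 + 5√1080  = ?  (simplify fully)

5√1080 = 30*√30; 5√1080 = 30*√30; 3√1080 = 18*√30; 4√120 = 8*√30; 5√1080 = 30*√30
Combine: (30 + 30 - 18 - 8 + 30)·√30 = 64*√30

64*√30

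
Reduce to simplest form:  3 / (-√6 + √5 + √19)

Group as (√5 + √19) - √6; multiply by (√5 + √19) + √6, then rationalise the remaining surd.

(-27*√6 - 12*√19 + 30*√5 + 3*√570)/28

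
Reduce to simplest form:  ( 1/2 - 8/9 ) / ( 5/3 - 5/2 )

7/15

Numerator: 1/2 - 8/9 = -7/18
Denominator: 5/3 - 5/2 = -5/6
Divide: (-7/18) · (-6/5) = 7/15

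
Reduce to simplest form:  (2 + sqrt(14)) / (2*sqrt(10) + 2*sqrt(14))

(-sqrt(35) - sqrt(10) + sqrt(14) + 7)/4

Multiply numerator and denominator by -2*sqrt(10) + 2*sqrt(14).
Denominator becomes 16; numerator becomes -4*sqrt(35) - 4*sqrt(10) + 4*sqrt(14) + 28.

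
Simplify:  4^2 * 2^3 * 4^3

4^2 = 2^4; 2^3 = 2^3; 4^3 = 2^6
Combine exponents: 2^13

2^13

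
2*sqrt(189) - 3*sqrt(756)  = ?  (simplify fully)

-12*sqrt(21)

2*sqrt(189) = 6*sqrt(21); 3*sqrt(756) = 18*sqrt(21)
Combine: (6 - 18)·sqrt(21) = -12*sqrt(21)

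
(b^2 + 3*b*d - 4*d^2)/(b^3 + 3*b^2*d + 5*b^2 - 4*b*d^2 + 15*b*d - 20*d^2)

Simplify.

Factor: b^2 + 3*b*d - 4*d^2 = (b + 4*d)*(b - d);  b^3 + 3*b^2*d + 5*b^2 - 4*b*d^2 + 15*b*d - 20*d^2 = (b + 5)*(b - d)*(b + 4*d)
Cancel the common factors (b + 4*d), (b - d).

1/(b + 5)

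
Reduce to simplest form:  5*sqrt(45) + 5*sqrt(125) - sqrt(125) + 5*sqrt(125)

60*sqrt(5)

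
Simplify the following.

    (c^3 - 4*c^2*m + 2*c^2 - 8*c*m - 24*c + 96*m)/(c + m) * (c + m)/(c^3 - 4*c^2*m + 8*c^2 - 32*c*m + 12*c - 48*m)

Factor: c^3 - 4*c^2*m + 2*c^2 - 8*c*m - 24*c + 96*m = (c - 4*m)*(c - 4)*(c + 6);  c^3 - 4*c^2*m + 8*c^2 - 32*c*m + 12*c - 48*m = (c - 4*m)*(c + 2)*(c + 6)
Cancel the common factors (c + 6), (c - 4*m), (c + m).

(c - 4)/(c + 2)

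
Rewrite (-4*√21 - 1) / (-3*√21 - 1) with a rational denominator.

Multiply numerator and denominator by -1 + 3*√21.
Denominator becomes -188; numerator becomes -251 + √21.

(-√21 + 251)/188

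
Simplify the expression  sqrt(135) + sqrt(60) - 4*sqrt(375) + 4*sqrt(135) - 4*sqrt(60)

sqrt(135) = 3*sqrt(15); sqrt(60) = 2*sqrt(15); 4*sqrt(375) = 20*sqrt(15); 4*sqrt(135) = 12*sqrt(15); 4*sqrt(60) = 8*sqrt(15)
Combine: (3 + 2 - 20 + 12 - 8)·sqrt(15) = -11*sqrt(15)

-11*sqrt(15)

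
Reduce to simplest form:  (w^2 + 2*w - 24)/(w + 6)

w - 4

Factor: w^2 + 2*w - 24 = (w + 6)*(w - 4)
Cancel the common factor (w + 6).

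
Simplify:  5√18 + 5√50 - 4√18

28*√2

5√18 = 15*√2; 5√50 = 25*√2; 4√18 = 12*√2
Combine: (15 + 25 - 12)·√2 = 28*√2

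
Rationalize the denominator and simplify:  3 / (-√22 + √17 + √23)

(-27*√22 + 24*√23 + 42*√17 + 3*√8602)/620

Group as (√17 + √23) - √22; multiply by (√17 + √23) + √22, then rationalise the remaining surd.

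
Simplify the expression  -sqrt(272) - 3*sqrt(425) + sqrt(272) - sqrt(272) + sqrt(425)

-14*sqrt(17)

sqrt(272) = 4*sqrt(17); 3*sqrt(425) = 15*sqrt(17); sqrt(272) = 4*sqrt(17); sqrt(272) = 4*sqrt(17); sqrt(425) = 5*sqrt(17)
Combine: (-4 - 15 + 4 - 4 + 5)·sqrt(17) = -14*sqrt(17)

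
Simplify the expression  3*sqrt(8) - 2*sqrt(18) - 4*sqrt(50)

3*sqrt(8) = 6*sqrt(2); 2*sqrt(18) = 6*sqrt(2); 4*sqrt(50) = 20*sqrt(2)
Combine: (6 - 6 - 20)·sqrt(2) = -20*sqrt(2)

-20*sqrt(2)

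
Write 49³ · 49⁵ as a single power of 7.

49³ = 7^6; 49⁵ = 7^10
Combine exponents: 7^16

7^16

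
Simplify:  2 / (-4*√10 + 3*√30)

(4*√10 + 3*√30)/55

Multiply numerator and denominator by 4*√10 + 3*√30.
Denominator becomes 110; numerator becomes 8*√10 + 6*√30.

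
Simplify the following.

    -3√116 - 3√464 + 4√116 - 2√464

-18*√29

3√116 = 6*√29; 3√464 = 12*√29; 4√116 = 8*√29; 2√464 = 8*√29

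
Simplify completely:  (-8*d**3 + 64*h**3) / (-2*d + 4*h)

4*d**2 + 8*d*h + 16*h**2

(4*h)**3 - (2*d)**3 = (-2*d + 4*h)(4*d**2 + 8*d*h + 16*h**2).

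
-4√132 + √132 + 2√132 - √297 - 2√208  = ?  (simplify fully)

-8*√13 - 5*√33

4√132 = 8*√33; √132 = 2*√33; 2√132 = 4*√33; √297 = 3*√33; 2√208 = 8*√13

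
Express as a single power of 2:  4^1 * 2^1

2^3

4^1 = 2^2; 2^1 = 2^1
Combine exponents: 2^3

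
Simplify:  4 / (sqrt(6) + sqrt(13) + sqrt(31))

(-sqrt(2418) - 6*sqrt(31) + 12*sqrt(13) + 19*sqrt(6))/21

Group as (sqrt(6) + sqrt(13)) + sqrt(31); multiply by (sqrt(6) + sqrt(13)) - sqrt(31), then rationalise the remaining surd.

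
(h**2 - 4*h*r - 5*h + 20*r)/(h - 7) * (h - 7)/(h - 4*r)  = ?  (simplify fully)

h - 5

Factor: h**2 - 4*h*r - 5*h + 20*r = (h - 4*r)*(h - 5)
Cancel the common factors (h - 7), (h - 4*r).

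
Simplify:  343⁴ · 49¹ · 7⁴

7^18

343⁴ = 7^12; 49¹ = 7^2; 7⁴ = 7^4
Combine exponents: 7^18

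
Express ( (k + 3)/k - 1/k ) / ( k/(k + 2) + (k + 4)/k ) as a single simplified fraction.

(k**2 + 4*k + 4)/(2*k**2 + 6*k + 8)

Numerator: (k + 3)/k - 1/k = (k + 2)/k
Denominator: k/(k + 2) + (k + 4)/k = (2*k**2 + 6*k + 8)/(k**2 + 2*k)
Divide: ((k + 2)/k) · ((k**2 + 2*k)/(2*k**2 + 6*k + 8)) = (k**2 + 4*k + 4)/(2*k**2 + 6*k + 8)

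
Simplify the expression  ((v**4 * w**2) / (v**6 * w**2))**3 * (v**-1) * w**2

Inside the bracket: (v**-2)
Raise to the power 3: (v**-6)
Multiply by (v**-1) * w**2: add exponents.

w**2/v**7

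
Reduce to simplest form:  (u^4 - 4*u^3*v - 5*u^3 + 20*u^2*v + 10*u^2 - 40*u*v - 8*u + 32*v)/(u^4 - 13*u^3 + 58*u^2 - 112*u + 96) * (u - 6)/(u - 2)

Factor: u^4 - 4*u^3*v - 5*u^3 + 20*u^2*v + 10*u^2 - 40*u*v - 8*u + 32*v = (u - 4*v)*(u - 2)*(u^2 - 3*u + 4);  u^4 - 13*u^3 + 58*u^2 - 112*u + 96 = (u - 4)*(u^2 - 3*u + 4)*(u - 6)
Cancel the common factors (u^2 - 3*u + 4), (u - 2), (u - 6).

(u - 4*v)/(u - 4)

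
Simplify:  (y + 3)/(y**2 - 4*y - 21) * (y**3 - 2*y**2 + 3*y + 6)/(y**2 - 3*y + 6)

(y + 1)/(y - 7)

Factor: y**2 - 4*y - 21 = (y - 7)*(y + 3);  y**3 - 2*y**2 + 3*y + 6 = (y**2 - 3*y + 6)*(y + 1)
Cancel the common factors (y**2 - 3*y + 6), (y + 3).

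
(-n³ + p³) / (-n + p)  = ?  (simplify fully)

p^3 - n^3 = (-n + p)(n² + n*p + p²).

n² + n*p + p²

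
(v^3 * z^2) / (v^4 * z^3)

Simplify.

1/(v*z)

Quotient: (v^-1) * (z^-1)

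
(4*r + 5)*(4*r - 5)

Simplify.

16*r^2 - 25

Product of conjugates: (P+Q)(P-Q) = P^2 - Q^2.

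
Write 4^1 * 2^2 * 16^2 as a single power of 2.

2^12

4^1 = 2^2; 2^2 = 2^2; 16^2 = 2^8
Combine exponents: 2^12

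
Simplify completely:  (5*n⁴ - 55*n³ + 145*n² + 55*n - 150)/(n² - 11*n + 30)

5*n² - 5

Factor: 5*n⁴ - 55*n³ + 145*n² + 55*n - 150 = 5·(n - 6)·(n - 5)·(n - 1)·(n + 1);  n² - 11*n + 30 = (n - 5)·(n - 6)
Cancel the common factors (n - 5), (n - 6).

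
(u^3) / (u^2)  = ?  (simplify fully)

u

Quotient: u^1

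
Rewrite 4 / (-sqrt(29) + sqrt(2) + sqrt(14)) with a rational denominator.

(-52*sqrt(29) - 68*sqrt(14) - 164*sqrt(2) - 16*sqrt(203))/57

Group as (sqrt(2) + sqrt(14)) - sqrt(29); multiply by (sqrt(2) + sqrt(14)) + sqrt(29), then rationalise the remaining surd.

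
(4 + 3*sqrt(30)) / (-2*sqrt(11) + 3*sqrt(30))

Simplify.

(4*sqrt(11) + 6*sqrt(30) + 3*sqrt(330) + 135)/113

Multiply numerator and denominator by 2*sqrt(11) + 3*sqrt(30).
Denominator becomes 226; numerator becomes 8*sqrt(11) + 12*sqrt(30) + 6*sqrt(330) + 270.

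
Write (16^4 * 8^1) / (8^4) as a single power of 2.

16^4 = 2^16; 8^1 = 2^3; 8^4 = 2^12
Combine exponents: 2^7

2^7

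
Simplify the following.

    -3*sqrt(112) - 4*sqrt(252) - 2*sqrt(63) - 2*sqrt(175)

-52*sqrt(7)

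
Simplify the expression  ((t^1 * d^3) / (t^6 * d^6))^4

Inside the bracket: (t^-5) * (d^-3)
Raise to the power 4: (t^-20) * (d^-12)

1/(d^12*t^20)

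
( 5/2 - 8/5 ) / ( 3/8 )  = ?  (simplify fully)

Numerator: 5/2 - 8/5 = 9/10
Denominator: 3/8 = 3/8
Divide: (9/10) · (8/3) = 12/5

12/5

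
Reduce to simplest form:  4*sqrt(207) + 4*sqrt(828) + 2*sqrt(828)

4*sqrt(207) = 12*sqrt(23); 4*sqrt(828) = 24*sqrt(23); 2*sqrt(828) = 12*sqrt(23)
Combine: (12 + 24 + 12)·sqrt(23) = 48*sqrt(23)

48*sqrt(23)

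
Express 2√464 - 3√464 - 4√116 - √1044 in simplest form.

-18*√29

2√464 = 8*√29; 3√464 = 12*√29; 4√116 = 8*√29; √1044 = 6*√29
Combine: (8 - 12 - 8 - 6)·√29 = -18*√29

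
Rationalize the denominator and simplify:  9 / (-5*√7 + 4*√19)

(15*√7 + 12*√19)/43

Multiply numerator and denominator by 5*√7 + 4*√19.
Denominator becomes 129; numerator becomes 45*√7 + 36*√19.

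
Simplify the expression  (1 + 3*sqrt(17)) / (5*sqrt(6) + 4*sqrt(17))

Multiply numerator and denominator by -5*sqrt(6) + 4*sqrt(17).
Denominator becomes 122; numerator becomes -15*sqrt(102) - 5*sqrt(6) + 4*sqrt(17) + 204.

(-15*sqrt(102) - 5*sqrt(6) + 4*sqrt(17) + 204)/122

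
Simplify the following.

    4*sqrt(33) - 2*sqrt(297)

4*sqrt(33) = 4*sqrt(33); 2*sqrt(297) = 6*sqrt(33)
Combine: (4 - 6)·sqrt(33) = -2*sqrt(33)

-2*sqrt(33)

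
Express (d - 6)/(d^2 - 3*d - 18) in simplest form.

Factor: d^2 - 3*d - 18 = (d - 6)*(d + 3)
Cancel the common factor (d - 6).

1/(d + 3)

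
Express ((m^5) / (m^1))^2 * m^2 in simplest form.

Inside the bracket: m^4
Raise to the power 2: m^8
Multiply by m^2: add exponents.

m^10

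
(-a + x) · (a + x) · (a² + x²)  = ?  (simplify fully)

-a⁴ + x⁴

(x+a)(x-a) = -a² + x²; continue pairing.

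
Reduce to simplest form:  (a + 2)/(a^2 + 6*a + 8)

1/(a + 4)

Factor: a^2 + 6*a + 8 = (a + 4)*(a + 2)
Cancel the common factor (a + 2).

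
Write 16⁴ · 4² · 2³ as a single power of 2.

2^23

16⁴ = 2^16; 4² = 2^4; 2³ = 2^3
Combine exponents: 2^23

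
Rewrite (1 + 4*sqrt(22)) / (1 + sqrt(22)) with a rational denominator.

(-sqrt(22) + 29)/7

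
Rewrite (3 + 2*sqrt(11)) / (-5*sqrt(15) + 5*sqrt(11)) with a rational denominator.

Multiply numerator and denominator by 5*sqrt(11) + 5*sqrt(15).
Denominator becomes -100; numerator becomes 15*sqrt(11) + 15*sqrt(15) + 110 + 10*sqrt(165).

(-2*sqrt(165) - 22 - 3*sqrt(15) - 3*sqrt(11))/20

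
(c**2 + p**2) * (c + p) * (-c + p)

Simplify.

-c**4 + p**4

Telescope via difference of squares: (p+c)(p-c) = -c**2 + p**2, then repeat with the next factor.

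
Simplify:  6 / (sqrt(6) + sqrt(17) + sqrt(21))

(-9*sqrt(238) + 3*sqrt(21) + 15*sqrt(17) + 48*sqrt(6))/101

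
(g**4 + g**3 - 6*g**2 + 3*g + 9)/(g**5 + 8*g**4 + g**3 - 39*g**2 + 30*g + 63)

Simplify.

1/(g + 7)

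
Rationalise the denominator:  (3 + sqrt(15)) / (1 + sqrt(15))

Multiply numerator and denominator by -sqrt(15) + 1.
Denominator becomes -14; numerator becomes -12 - 2*sqrt(15).

(sqrt(15) + 6)/7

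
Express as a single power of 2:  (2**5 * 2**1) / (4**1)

2**5 = 2**5; 2**1 = 2**1; 4**1 = 2**2
Combine exponents: 2**4

2**4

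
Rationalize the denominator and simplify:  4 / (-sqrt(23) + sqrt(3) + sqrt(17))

(12*sqrt(23) + 36*sqrt(17) + 148*sqrt(3) + 8*sqrt(1173))/195

Group as (sqrt(3) + sqrt(17)) - sqrt(23); multiply by (sqrt(3) + sqrt(17)) + sqrt(23), then rationalise the remaining surd.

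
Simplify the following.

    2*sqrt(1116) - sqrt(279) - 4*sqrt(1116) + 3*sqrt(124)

-9*sqrt(31)

2*sqrt(1116) = 12*sqrt(31); sqrt(279) = 3*sqrt(31); 4*sqrt(1116) = 24*sqrt(31); 3*sqrt(124) = 6*sqrt(31)
Combine: (12 - 3 - 24 + 6)·sqrt(31) = -9*sqrt(31)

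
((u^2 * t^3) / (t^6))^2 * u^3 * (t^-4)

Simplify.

u^7/t^10

Inside the bracket: u^2 * (t^-3)
Raise to the power 2: u^4 * (t^-6)
Multiply by u^3 * (t^-4): add exponents.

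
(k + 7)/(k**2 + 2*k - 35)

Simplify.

1/(k - 5)

Factor: k**2 + 2*k - 35 = (k + 7)*(k - 5)
Cancel the common factor (k + 7).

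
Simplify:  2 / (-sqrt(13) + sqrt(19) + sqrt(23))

Group as (sqrt(19) + sqrt(23)) - sqrt(13); multiply by (sqrt(19) + sqrt(23)) + sqrt(13), then rationalise the remaining surd.

(-58*sqrt(13) + 18*sqrt(23) + 34*sqrt(19) + 4*sqrt(5681))/907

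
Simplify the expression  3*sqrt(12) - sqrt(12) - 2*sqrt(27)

-2*sqrt(3)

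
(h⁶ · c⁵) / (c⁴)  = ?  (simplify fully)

c*h⁶

Quotient: h⁶ · c¹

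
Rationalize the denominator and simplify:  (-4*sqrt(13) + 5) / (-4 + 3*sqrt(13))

(-136 - sqrt(13))/101

Multiply numerator and denominator by -3*sqrt(13) - 4.
Denominator becomes -101; numerator becomes sqrt(13) + 136.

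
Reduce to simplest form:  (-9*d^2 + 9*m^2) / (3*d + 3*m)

-3*d + 3*m

-9*d^2 + 9*m^2 factors as -9*(d - m)*(d + m).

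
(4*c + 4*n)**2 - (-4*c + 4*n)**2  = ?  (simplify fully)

64*c*n

Binomially expand both and collect terms in (4*n), (4*c).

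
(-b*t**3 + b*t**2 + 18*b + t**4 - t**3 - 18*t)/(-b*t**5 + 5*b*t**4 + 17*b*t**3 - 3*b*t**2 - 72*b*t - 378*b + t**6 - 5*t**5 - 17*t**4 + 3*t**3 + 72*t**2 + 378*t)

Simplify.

1/(t**2 - 4*t - 21)

Factor: -b*t**3 + b*t**2 + 18*b + t**4 - t**3 - 18*t = (t - 3)*(-b + t)*(t**2 + 2*t + 6);  -b*t**5 + 5*b*t**4 + 17*b*t**3 - 3*b*t**2 - 72*b*t - 378*b + t**6 - 5*t**5 - 17*t**4 + 3*t**3 + 72*t**2 + 378*t = (t**2 + 2*t + 6)*(-b + t)*(t + 3)*(t - 7)*(t - 3)
Cancel the common factors (t**2 + 2*t + 6), (t - 3), (-b + t).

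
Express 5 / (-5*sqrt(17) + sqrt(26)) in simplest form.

(-25*sqrt(17) - 5*sqrt(26))/399

Multiply numerator and denominator by sqrt(26) + 5*sqrt(17).
Denominator becomes -399; numerator becomes 5*sqrt(26) + 25*sqrt(17).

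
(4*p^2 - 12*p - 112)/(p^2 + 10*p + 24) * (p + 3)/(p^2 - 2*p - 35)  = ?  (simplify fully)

(4*p + 12)/(p^2 + 11*p + 30)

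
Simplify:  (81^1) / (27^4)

81^1 = 3^4; 27^4 = 3^12
Combine exponents: 3^(-8)

3^(-8)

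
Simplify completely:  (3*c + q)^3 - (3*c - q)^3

Write as f((3*c),q) - f((3*c),-q) and expand.

2*q*(27*c^2 + q^2)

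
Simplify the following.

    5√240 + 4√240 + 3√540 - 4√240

38*√15

5√240 = 20*√15; 4√240 = 16*√15; 3√540 = 18*√15; 4√240 = 16*√15
Combine: (20 + 16 + 18 - 16)·√15 = 38*√15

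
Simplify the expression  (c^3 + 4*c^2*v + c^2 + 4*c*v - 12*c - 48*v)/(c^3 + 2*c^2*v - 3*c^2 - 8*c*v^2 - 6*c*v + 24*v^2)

(-c - 4)/(-c + 2*v)

Factor: c^3 + 4*c^2*v + c^2 + 4*c*v - 12*c - 48*v = (c + 4*v)*(c + 4)*(c - 3);  c^3 + 2*c^2*v - 3*c^2 - 8*c*v^2 - 6*c*v + 24*v^2 = (c - 2*v)*(c - 3)*(c + 4*v)
Cancel the common factors (c - 3), (c + 4*v).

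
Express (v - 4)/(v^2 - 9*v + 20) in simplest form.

1/(v - 5)

Factor: v^2 - 9*v + 20 = (v - 5)*(v - 4)
Cancel the common factor (v - 4).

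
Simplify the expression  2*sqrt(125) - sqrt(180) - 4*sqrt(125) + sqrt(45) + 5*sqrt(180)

2*sqrt(125) = 10*sqrt(5); sqrt(180) = 6*sqrt(5); 4*sqrt(125) = 20*sqrt(5); sqrt(45) = 3*sqrt(5); 5*sqrt(180) = 30*sqrt(5)
Combine: (10 - 6 - 20 + 3 + 30)·sqrt(5) = 17*sqrt(5)

17*sqrt(5)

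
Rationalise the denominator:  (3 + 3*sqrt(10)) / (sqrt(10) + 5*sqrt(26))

Multiply numerator and denominator by -5*sqrt(26) + sqrt(10).
Denominator becomes -640; numerator becomes -30*sqrt(65) - 15*sqrt(26) + 3*sqrt(10) + 30.

(-30 - 3*sqrt(10) + 15*sqrt(26) + 30*sqrt(65))/640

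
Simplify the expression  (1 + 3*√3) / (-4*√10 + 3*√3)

Multiply numerator and denominator by 3*√3 + 4*√10.
Denominator becomes -133; numerator becomes 3*√3 + 4*√10 + 27 + 12*√30.

(-12*√30 - 27 - 4*√10 - 3*√3)/133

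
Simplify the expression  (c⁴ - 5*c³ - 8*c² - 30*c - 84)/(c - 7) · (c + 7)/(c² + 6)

c² + 9*c + 14

Factor: c⁴ - 5*c³ - 8*c² - 30*c - 84 = (c + 2)·(c - 7)·(c² + 6)
Cancel the common factors (c² + 6), (c - 7).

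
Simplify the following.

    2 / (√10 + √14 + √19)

(-8*√665 + 10*√19 + 30*√14 + 46*√10)/535

Group as (√10 + √19) + √14; multiply by (√10 + √19) - √14, then rationalise the remaining surd.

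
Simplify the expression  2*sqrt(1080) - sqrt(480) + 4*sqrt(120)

16*sqrt(30)

2*sqrt(1080) = 12*sqrt(30); sqrt(480) = 4*sqrt(30); 4*sqrt(120) = 8*sqrt(30)
Combine: (12 - 4 + 8)·sqrt(30) = 16*sqrt(30)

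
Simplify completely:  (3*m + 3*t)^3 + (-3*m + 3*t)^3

Only the even-power cross terms survive.

54*t*(3*m^2 + t^2)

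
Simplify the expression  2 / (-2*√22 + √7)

(-4*√22 - 2*√7)/81

Multiply numerator and denominator by √7 + 2*√22.
Denominator becomes -81; numerator becomes 2*√7 + 4*√22.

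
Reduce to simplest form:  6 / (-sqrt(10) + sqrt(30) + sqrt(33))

Group as (sqrt(30) + sqrt(33)) - sqrt(10); multiply by (sqrt(30) + sqrt(33)) + sqrt(10), then rationalise the remaining surd.

(-318*sqrt(10) + 42*sqrt(33) + 78*sqrt(30) + 360*sqrt(11))/1151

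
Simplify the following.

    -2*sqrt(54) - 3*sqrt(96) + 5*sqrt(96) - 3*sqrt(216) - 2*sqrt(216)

-28*sqrt(6)

2*sqrt(54) = 6*sqrt(6); 3*sqrt(96) = 12*sqrt(6); 5*sqrt(96) = 20*sqrt(6); 3*sqrt(216) = 18*sqrt(6); 2*sqrt(216) = 12*sqrt(6)
Combine: (-6 - 12 + 20 - 18 - 12)·sqrt(6) = -28*sqrt(6)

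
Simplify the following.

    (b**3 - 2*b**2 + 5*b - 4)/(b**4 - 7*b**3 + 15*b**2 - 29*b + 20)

Factor: b**3 - 2*b**2 + 5*b - 4 = (b**2 - b + 4)*(b - 1);  b**4 - 7*b**3 + 15*b**2 - 29*b + 20 = (b - 5)*(b - 1)*(b**2 - b + 4)
Cancel the common factors (b**2 - b + 4), (b - 1).

1/(b - 5)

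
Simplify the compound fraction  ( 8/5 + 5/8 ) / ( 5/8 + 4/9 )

801/385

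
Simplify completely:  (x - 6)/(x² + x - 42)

1/(x + 7)

Factor: x² + x - 42 = (x - 6)·(x + 7)
Cancel the common factor (x - 6).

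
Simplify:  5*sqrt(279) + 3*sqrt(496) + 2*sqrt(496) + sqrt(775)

5*sqrt(279) = 15*sqrt(31); 3*sqrt(496) = 12*sqrt(31); 2*sqrt(496) = 8*sqrt(31); sqrt(775) = 5*sqrt(31)
Combine: (15 + 12 + 8 + 5)·sqrt(31) = 40*sqrt(31)

40*sqrt(31)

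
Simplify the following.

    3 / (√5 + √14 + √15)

(-5*√42 + 2*√15 + 3*√14 + 12*√5)/44

Group as (√14 + √15) + √5; multiply by (√14 + √15) - √5, then rationalise the remaining surd.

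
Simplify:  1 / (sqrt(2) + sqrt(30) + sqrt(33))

(-12*sqrt(55) - sqrt(33) + 5*sqrt(30) + 61*sqrt(2))/239

Group as (sqrt(30) + sqrt(33)) + sqrt(2); multiply by (sqrt(30) + sqrt(33)) - sqrt(2), then rationalise the remaining surd.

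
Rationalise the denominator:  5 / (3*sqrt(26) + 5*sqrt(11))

Multiply numerator and denominator by -3*sqrt(26) + 5*sqrt(11).
Denominator becomes 41; numerator becomes -15*sqrt(26) + 25*sqrt(11).

(-15*sqrt(26) + 25*sqrt(11))/41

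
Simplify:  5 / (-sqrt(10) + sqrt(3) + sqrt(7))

Group as (sqrt(3) + sqrt(7)) - sqrt(10); multiply by (sqrt(3) + sqrt(7)) + sqrt(10), then rationalise the remaining surd.

(15*sqrt(7) + 35*sqrt(3) + 5*sqrt(210))/42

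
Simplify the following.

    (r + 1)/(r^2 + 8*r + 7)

1/(r + 7)

Factor: r^2 + 8*r + 7 = (r + 7)*(r + 1)
Cancel the common factor (r + 1).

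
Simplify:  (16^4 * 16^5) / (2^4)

2^32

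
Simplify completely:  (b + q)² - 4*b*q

(b - q)²

Expanding gives b² - 2*b*q + q², a perfect square.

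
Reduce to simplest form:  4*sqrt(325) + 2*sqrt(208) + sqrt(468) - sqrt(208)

30*sqrt(13)

4*sqrt(325) = 20*sqrt(13); 2*sqrt(208) = 8*sqrt(13); sqrt(468) = 6*sqrt(13); sqrt(208) = 4*sqrt(13)
Combine: (20 + 8 + 6 - 4)·sqrt(13) = 30*sqrt(13)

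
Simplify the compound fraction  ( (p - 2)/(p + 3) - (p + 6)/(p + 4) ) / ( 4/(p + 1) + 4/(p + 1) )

(-7*p² - 33*p - 26)/(8*p² + 56*p + 96)

Numerator: (p - 2)/(p + 3) - (p + 6)/(p + 4) = (-7*p - 26)/(p² + 7*p + 12)
Denominator: 4/(p + 1) + 4/(p + 1) = 8/(p + 1)
Divide: ((-7*p - 26)/(p² + 7*p + 12)) · (p/8 + 1/8) = (-7*p² - 33*p - 26)/(8*p² + 56*p + 96)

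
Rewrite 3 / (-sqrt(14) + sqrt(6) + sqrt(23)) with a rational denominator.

(-15*sqrt(14) - 3*sqrt(23) + 31*sqrt(6) + 4*sqrt(483))/109

Group as (sqrt(6) + sqrt(23)) - sqrt(14); multiply by (sqrt(6) + sqrt(23)) + sqrt(14), then rationalise the remaining surd.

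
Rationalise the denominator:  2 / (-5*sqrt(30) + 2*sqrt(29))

Multiply numerator and denominator by 2*sqrt(29) + 5*sqrt(30).
Denominator becomes -634; numerator becomes 4*sqrt(29) + 10*sqrt(30).

(-5*sqrt(30) - 2*sqrt(29))/317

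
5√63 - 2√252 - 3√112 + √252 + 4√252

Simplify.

5√63 = 15*√7; 2√252 = 12*√7; 3√112 = 12*√7; √252 = 6*√7; 4√252 = 24*√7
Combine: (15 - 12 - 12 + 6 + 24)·√7 = 21*√7

21*√7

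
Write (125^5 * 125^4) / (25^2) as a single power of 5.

125^5 = 5^15; 125^4 = 5^12; 25^2 = 5^4
Combine exponents: 5^23

5^23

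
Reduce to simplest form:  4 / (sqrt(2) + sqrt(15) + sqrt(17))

Group as (sqrt(2) + sqrt(17)) + sqrt(15); multiply by (sqrt(2) + sqrt(17)) - sqrt(15), then rationalise the remaining surd.

(-sqrt(510) + 2*sqrt(15) + 15*sqrt(2))/15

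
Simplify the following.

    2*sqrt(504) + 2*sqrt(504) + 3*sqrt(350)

39*sqrt(14)

2*sqrt(504) = 12*sqrt(14); 2*sqrt(504) = 12*sqrt(14); 3*sqrt(350) = 15*sqrt(14)
Combine: (12 + 12 + 15)·sqrt(14) = 39*sqrt(14)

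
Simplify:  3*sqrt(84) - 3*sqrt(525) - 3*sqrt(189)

-18*sqrt(21)

3*sqrt(84) = 6*sqrt(21); 3*sqrt(525) = 15*sqrt(21); 3*sqrt(189) = 9*sqrt(21)
Combine: (6 - 15 - 9)·sqrt(21) = -18*sqrt(21)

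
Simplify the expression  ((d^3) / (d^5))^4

d^(-8)

Inside the bracket: (d^-2)
Raise to the power 4: (d^-8)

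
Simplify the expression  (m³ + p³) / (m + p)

Factor as (a+b)(a^2-ab+b^2) with a=p, b=m.

m² - m*p + p²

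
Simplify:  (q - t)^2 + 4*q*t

Expand the square and combine the 4*q*t term.

(q + t)^2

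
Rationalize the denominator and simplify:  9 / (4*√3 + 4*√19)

(-9*√3 + 9*√19)/64

Multiply numerator and denominator by -4*√3 + 4*√19.
Denominator becomes 256; numerator becomes -36*√3 + 36*√19.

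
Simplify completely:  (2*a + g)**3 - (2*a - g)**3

Binomially expand both and collect terms in (2*a), g.

2*g*(12*a**2 + g**2)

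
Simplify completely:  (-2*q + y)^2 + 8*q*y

(2*q + y)^2

Expand the square and combine the 8*q*y term.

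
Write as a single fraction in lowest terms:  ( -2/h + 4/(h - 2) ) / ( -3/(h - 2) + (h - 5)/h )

Numerator: -2/h + 4/(h - 2) = (2*h + 4)/(h² - 2*h)
Denominator: -3/(h - 2) + (h - 5)/h = (h² - 10*h + 10)/(h² - 2*h)
Divide: ((2*h + 4)/(h² - 2*h)) · ((h² - 2*h)/(h² - 10*h + 10)) = (2*h + 4)/(h² - 10*h + 10)

(2*h + 4)/(h² - 10*h + 10)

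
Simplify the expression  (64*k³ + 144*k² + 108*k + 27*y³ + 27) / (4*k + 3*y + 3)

Apply the sum-of-cubes factorisation and cancel (4*k + 3*y + 3).

16*k² - 12*k*y + 24*k + 9*y² - 9*y + 9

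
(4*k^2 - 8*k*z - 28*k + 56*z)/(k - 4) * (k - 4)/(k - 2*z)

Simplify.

Factor: 4*k^2 - 8*k*z - 28*k + 56*z = 4*(k - 2*z)*(k - 7)
Cancel the common factors (k - 4), (k - 2*z).

4*k - 28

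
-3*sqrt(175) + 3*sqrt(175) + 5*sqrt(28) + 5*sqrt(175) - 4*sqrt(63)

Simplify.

3*sqrt(175) = 15*sqrt(7); 3*sqrt(175) = 15*sqrt(7); 5*sqrt(28) = 10*sqrt(7); 5*sqrt(175) = 25*sqrt(7); 4*sqrt(63) = 12*sqrt(7)
Combine: (-15 + 15 + 10 + 25 - 12)·sqrt(7) = 23*sqrt(7)

23*sqrt(7)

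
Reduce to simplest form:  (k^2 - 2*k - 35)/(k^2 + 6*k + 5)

Factor: k^2 - 2*k - 35 = (k - 7)*(k + 5);  k^2 + 6*k + 5 = (k + 1)*(k + 5)
Cancel the common factor (k + 5).

(k - 7)/(k + 1)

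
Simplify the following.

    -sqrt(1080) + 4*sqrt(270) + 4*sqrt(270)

18*sqrt(30)

sqrt(1080) = 6*sqrt(30); 4*sqrt(270) = 12*sqrt(30); 4*sqrt(270) = 12*sqrt(30)
Combine: (-6 + 12 + 12)·sqrt(30) = 18*sqrt(30)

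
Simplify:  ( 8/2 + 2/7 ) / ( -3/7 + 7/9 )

135/11

Numerator: 8/2 + 2/7 = 30/7
Denominator: -3/7 + 7/9 = 22/63
Divide: (30/7) · (63/22) = 135/11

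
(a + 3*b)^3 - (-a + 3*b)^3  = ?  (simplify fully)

Write as f((3*b),a) - f((3*b),-a) and expand.

2*a*(a^2 + 27*b^2)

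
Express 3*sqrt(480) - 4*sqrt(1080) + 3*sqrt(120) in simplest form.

-6*sqrt(30)

3*sqrt(480) = 12*sqrt(30); 4*sqrt(1080) = 24*sqrt(30); 3*sqrt(120) = 6*sqrt(30)
Combine: (12 - 24 + 6)·sqrt(30) = -6*sqrt(30)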